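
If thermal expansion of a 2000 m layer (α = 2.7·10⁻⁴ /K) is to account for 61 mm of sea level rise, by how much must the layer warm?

about 0.113 K

ΔT = Δh/(αH) = 0.061 / (2.7×10⁻⁴ × 2000) ≈ 0.1130 K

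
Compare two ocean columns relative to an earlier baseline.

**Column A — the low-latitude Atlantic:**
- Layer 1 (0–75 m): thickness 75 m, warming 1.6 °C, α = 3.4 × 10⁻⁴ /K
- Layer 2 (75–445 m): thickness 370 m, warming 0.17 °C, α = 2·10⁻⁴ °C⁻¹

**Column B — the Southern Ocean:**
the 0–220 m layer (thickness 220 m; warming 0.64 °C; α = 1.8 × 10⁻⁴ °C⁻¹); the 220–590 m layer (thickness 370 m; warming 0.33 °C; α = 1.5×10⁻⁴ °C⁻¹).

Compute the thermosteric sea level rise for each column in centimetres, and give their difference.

A: 5.3 cm; B: 4.4 cm; difference 0.97 cm

A Layer 1: 3.4×10⁻⁴ × 75 × 1.6 = 0.04080 m
A 75–445 m: 2×10⁻⁴ × 0.17 × 370 = 0.01258 m
A total: 0.05338 m
B 0–220 m: 220 × 1.8×10⁻⁴ × 0.64 = 0.025344 m
B 0.33 × 370 × 1.5×10⁻⁴ = 0.018315 m
B total: 0.043659 m
Difference: 0.05338 − 0.043659 = 0.009721 m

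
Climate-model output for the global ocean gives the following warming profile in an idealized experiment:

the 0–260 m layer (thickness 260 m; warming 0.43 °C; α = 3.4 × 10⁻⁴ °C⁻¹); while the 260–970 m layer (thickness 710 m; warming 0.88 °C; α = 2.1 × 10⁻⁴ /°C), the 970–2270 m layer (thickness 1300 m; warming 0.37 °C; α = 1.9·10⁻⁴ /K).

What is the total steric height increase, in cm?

0–260 m: 0.43 × 260 × 3.4×10⁻⁴ = 0.038012 m
260–970 m: 0.88 × 710 × 2.1×10⁻⁴ = 0.131208 m
1.9×10⁻⁴ × 1300 × 0.37 = 0.09139 m
Δh = 0.038012 + 0.131208 + 0.09139 = 0.26061 m ≈ 26 cm

26 cm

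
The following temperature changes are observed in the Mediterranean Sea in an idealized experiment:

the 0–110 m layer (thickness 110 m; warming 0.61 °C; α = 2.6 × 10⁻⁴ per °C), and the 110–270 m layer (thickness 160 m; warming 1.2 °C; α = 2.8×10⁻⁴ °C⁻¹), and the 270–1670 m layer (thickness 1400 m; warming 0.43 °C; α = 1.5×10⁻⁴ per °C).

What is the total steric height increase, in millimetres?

162 mm

0–110 m: 0.61 × 2.6×10⁻⁴ × 110 = 0.017446 m
2.8×10⁻⁴ × 1.2 × 160 = 0.05376 m
Layer 3: 0.43 × 1400 × 1.5×10⁻⁴ = 0.09030 m
Δh = 0.017446 + 0.05376 + 0.09030 = 0.161506 m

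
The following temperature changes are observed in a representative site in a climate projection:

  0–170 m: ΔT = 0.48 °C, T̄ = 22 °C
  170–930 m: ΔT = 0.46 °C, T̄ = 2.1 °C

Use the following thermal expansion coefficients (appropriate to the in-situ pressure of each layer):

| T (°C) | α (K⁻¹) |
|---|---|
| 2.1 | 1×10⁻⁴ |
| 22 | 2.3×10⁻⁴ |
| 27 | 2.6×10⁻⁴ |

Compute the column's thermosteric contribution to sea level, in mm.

53.7 mm

Layer 1 at 22 °C → α = 2.3×10⁻⁴ K⁻¹
Layer 2 at 2.1 °C → α = 1×10⁻⁴ K⁻¹
0–170 m: 0.48 × 2.3×10⁻⁴ × 170 = 0.018768 m
760 × 1×10⁻⁴ × 0.46 = 0.03496 m
Δh = 0.018768 + 0.03496 = 0.053728 m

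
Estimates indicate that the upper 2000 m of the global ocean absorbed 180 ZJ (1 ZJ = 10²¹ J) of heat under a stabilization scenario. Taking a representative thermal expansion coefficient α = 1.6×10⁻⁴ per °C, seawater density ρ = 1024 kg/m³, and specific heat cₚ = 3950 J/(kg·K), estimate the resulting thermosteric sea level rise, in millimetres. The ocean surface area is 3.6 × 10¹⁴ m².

20 mm

Per unit area: Q = 180×10²¹ / (3.6×10¹⁴) = 5×10⁸ J/m²
Δh = αQ/(ρcₚ) = 1.6×10⁻⁴ × 5×10⁸ / (1024 × 3950) ≈ 0.019778 m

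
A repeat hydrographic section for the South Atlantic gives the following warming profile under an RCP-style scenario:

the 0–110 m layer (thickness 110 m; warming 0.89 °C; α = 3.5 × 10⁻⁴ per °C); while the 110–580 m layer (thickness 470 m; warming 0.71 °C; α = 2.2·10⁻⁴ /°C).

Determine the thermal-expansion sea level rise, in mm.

Δh = 108 mm

0–110 m: 110 × 0.89 × 3.5×10⁻⁴ = 0.034265 m
470 × 0.71 × 2.2×10⁻⁴ = 0.073414 m
Δh = 0.034265 + 0.073414 = 0.107679 m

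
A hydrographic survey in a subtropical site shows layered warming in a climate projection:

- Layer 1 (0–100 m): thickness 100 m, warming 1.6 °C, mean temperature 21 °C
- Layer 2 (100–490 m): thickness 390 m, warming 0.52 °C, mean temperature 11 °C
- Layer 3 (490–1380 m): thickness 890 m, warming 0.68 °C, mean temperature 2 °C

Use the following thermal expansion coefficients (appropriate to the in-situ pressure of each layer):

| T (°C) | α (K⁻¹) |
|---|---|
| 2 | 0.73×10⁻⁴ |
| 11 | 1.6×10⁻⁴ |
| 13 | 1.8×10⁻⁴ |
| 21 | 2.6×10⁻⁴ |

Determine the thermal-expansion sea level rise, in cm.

about 11.8 cm

Layer 1 at 21 °C → α = 2.6×10⁻⁴ K⁻¹
Layer 2 at 11 °C → α = 1.6×10⁻⁴ K⁻¹
Layer 3 at 2 °C → α = 0.73×10⁻⁴ K⁻¹
2.6×10⁻⁴ × 1.6 × 100 = 0.04160 m
100–490 m: 390 × 0.52 × 1.6×10⁻⁴ = 0.032448 m
490–1380 m: 890 × 0.68 × 0.73×10⁻⁴ = 0.0441796 m
Δh = 0.04160 + 0.032448 + 0.0441796 = 0.1182276 m ≈ 11.8 cm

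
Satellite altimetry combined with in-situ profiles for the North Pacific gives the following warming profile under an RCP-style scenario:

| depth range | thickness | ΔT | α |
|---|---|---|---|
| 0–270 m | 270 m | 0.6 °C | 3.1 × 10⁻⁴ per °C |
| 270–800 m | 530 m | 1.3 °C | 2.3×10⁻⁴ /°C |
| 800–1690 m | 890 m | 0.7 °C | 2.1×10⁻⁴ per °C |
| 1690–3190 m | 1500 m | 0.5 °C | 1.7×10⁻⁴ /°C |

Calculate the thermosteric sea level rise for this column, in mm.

Layer 1: 270 × 3.1×10⁻⁴ × 0.6 = 0.05022 m
2.3×10⁻⁴ × 530 × 1.3 = 0.15847 m
2.1×10⁻⁴ × 0.7 × 890 = 0.13083 m
1690–3190 m: 1.7×10⁻⁴ × 1500 × 0.5 = 0.12750 m
Δh = 0.05022 + 0.15847 + 0.13083 + 0.12750 = 0.46702 m ≈ 467 mm

467 mm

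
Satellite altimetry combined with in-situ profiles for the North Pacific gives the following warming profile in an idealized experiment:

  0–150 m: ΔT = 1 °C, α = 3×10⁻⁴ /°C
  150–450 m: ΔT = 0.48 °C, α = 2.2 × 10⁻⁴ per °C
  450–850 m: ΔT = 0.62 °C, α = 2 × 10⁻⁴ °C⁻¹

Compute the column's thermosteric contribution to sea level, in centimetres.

3×10⁻⁴ × 150 × 1 = 0.04500 m
2.2×10⁻⁴ × 0.48 × 300 = 0.03168 m
2×10⁻⁴ × 0.62 × 400 = 0.04960 m
Δh = 0.04500 + 0.03168 + 0.04960 = 0.12628 m

Δh = 12.6 cm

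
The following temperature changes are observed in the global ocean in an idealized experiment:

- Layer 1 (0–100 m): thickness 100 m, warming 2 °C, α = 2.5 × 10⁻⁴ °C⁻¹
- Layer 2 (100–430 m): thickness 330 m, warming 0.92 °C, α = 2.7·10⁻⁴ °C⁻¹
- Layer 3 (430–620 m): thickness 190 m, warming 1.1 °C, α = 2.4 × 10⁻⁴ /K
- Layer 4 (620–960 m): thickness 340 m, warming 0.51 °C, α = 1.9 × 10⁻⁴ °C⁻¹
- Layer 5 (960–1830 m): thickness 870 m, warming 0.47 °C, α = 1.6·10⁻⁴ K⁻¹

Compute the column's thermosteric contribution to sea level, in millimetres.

Δh ≈ 281 mm

100 × 2 × 2.5×10⁻⁴ = 0.05000 m
330 × 2.7×10⁻⁴ × 0.92 = 0.081972 m
Layer 3: 2.4×10⁻⁴ × 1.1 × 190 = 0.05016 m
1.9×10⁻⁴ × 0.51 × 340 = 0.032946 m
Layer 5: 870 × 0.47 × 1.6×10⁻⁴ = 0.065424 m
Δh = 0.05000 + 0.081972 + 0.05016 + 0.032946 + 0.065424 = 0.280502 m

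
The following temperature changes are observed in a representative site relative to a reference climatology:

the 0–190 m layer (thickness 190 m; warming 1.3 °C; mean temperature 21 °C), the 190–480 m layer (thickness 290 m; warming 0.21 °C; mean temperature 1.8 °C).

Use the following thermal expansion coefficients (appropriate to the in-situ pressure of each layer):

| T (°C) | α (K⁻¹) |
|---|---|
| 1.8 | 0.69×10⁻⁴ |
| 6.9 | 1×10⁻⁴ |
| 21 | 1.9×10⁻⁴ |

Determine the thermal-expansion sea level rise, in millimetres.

Layer 1 at 21 °C → α = 1.9×10⁻⁴ K⁻¹
Layer 2 at 1.8 °C → α = 0.69×10⁻⁴ K⁻¹
1.3 × 1.9×10⁻⁴ × 190 = 0.04693 m
290 × 0.21 × 0.69×10⁻⁴ = 0.0042021 m
Δh = 0.04693 + 0.0042021 = 0.0511321 m

51.1 mm of thermosteric rise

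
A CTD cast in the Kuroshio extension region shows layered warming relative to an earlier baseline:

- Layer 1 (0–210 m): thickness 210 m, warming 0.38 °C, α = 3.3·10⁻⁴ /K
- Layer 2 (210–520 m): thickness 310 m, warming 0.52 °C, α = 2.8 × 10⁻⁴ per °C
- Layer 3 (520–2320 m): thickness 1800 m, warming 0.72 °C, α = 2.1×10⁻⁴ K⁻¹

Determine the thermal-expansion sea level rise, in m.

Layer 1: 210 × 3.3×10⁻⁴ × 0.38 = 0.026334 m
310 × 0.52 × 2.8×10⁻⁴ = 0.045136 m
Layer 3: 2.1×10⁻⁴ × 0.72 × 1800 = 0.27216 m
Δh = 0.026334 + 0.045136 + 0.27216 = 0.34363 m ≈ 0.344 m

Δh ≈ 0.344 m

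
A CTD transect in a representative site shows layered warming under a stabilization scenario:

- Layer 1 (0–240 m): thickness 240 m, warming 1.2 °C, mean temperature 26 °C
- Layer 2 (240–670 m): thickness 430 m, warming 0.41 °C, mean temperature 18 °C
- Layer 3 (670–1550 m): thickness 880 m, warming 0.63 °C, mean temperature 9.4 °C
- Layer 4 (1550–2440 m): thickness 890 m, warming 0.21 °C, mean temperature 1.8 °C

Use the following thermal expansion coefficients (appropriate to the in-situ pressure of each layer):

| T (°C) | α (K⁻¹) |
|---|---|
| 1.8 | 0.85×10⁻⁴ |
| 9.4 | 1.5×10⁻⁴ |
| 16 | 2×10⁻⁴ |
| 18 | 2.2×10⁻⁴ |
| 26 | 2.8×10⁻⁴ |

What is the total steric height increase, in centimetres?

Δh = 22 cm

Layer 1 at 26 °C → α = 2.8×10⁻⁴ K⁻¹
Layer 2 at 18 °C → α = 2.2×10⁻⁴ K⁻¹
Layer 3 at 9.4 °C → α = 1.5×10⁻⁴ K⁻¹
Layer 4 at 1.8 °C → α = 0.85×10⁻⁴ K⁻¹
0–240 m: 2.8×10⁻⁴ × 240 × 1.2 = 0.08064 m
2.2×10⁻⁴ × 430 × 0.41 = 0.038786 m
880 × 0.63 × 1.5×10⁻⁴ = 0.08316 m
Layer 4: 890 × 0.85×10⁻⁴ × 0.21 = 0.0158865 m
Δh = 0.08064 + 0.038786 + 0.08316 + 0.0158865 = 0.2184725 m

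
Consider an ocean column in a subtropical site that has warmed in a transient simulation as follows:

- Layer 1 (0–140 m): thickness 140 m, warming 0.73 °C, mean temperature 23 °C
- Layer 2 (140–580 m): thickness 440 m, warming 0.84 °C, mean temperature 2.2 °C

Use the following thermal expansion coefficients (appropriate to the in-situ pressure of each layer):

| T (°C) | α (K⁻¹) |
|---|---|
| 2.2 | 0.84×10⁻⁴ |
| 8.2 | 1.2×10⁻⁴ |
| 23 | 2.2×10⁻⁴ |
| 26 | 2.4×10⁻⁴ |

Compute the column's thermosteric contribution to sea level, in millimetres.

53.5 mm of thermosteric rise

Layer 1 at 23 °C → α = 2.2×10⁻⁴ K⁻¹
Layer 2 at 2.2 °C → α = 0.84×10⁻⁴ K⁻¹
0–140 m: 2.2×10⁻⁴ × 140 × 0.73 = 0.022484 m
Layer 2: 0.84×10⁻⁴ × 440 × 0.84 = 0.0310464 m
Δh = 0.022484 + 0.0310464 = 0.0535304 m ≈ 53.5 mm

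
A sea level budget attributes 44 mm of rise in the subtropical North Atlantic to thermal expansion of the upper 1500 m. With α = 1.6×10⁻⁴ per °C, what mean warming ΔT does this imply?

ΔT = Δh/(αH) = 0.044 / (1.6×10⁻⁴ × 1500) ≈ 0.1833 K

about 0.183 K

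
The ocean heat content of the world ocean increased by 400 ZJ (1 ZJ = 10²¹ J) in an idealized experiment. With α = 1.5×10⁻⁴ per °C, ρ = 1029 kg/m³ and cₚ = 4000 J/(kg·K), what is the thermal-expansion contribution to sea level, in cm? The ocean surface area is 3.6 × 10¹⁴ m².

Δh ≈ 4.05 cm

Per unit area: Q = 400×10²¹ / (3.6×10¹⁴) ≈ 1.111×10⁹ J/m²
Δh = αQ/(ρcₚ) = 1.5×10⁻⁴ × 1.111×10⁹ / (1029 × 4000) ≈ 0.040488 m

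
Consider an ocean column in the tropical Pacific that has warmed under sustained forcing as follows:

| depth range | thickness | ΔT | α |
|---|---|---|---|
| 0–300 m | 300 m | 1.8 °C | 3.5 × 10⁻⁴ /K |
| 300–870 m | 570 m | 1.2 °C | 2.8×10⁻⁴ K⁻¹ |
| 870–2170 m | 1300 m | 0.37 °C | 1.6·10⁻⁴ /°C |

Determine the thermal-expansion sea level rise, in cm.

45.7 cm

0–300 m: 1.8 × 3.5×10⁻⁴ × 300 = 0.18900 m
300–870 m: 2.8×10⁻⁴ × 570 × 1.2 = 0.19152 m
870–2170 m: 1300 × 0.37 × 1.6×10⁻⁴ = 0.07696 m
Δh = 0.18900 + 0.19152 + 0.07696 = 0.45748 m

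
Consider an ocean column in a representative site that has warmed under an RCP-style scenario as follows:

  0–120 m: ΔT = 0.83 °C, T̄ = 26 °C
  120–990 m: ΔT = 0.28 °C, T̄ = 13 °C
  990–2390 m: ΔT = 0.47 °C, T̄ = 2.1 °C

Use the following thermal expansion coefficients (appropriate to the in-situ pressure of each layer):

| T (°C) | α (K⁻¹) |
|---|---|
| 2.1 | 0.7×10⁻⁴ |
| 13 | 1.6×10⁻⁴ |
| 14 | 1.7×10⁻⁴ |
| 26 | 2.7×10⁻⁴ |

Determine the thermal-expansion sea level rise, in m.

Layer 1 at 26 °C → α = 2.7×10⁻⁴ K⁻¹
Layer 2 at 13 °C → α = 1.6×10⁻⁴ K⁻¹
Layer 3 at 2.1 °C → α = 0.7×10⁻⁴ K⁻¹
0–120 m: 120 × 2.7×10⁻⁴ × 0.83 = 0.026892 m
Layer 2: 1.6×10⁻⁴ × 870 × 0.28 = 0.038976 m
1400 × 0.7×10⁻⁴ × 0.47 = 0.04606 m
Δh = 0.026892 + 0.038976 + 0.04606 = 0.111928 m

0.112 m of thermosteric rise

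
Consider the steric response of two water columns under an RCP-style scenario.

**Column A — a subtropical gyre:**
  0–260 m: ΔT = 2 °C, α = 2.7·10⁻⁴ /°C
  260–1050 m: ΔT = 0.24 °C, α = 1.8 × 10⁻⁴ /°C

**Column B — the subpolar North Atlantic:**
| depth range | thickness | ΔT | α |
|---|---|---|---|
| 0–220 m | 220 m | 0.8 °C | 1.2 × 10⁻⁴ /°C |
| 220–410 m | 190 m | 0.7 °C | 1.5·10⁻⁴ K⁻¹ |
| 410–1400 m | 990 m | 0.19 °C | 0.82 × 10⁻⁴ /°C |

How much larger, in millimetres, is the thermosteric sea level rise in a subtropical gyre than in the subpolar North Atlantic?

A 260 × 2.7×10⁻⁴ × 2 = 0.14040 m
A Layer 2: 790 × 0.24 × 1.8×10⁻⁴ = 0.034128 m
A total: 0.174528 m
B 0–220 m: 1.2×10⁻⁴ × 220 × 0.8 = 0.02112 m
B 190 × 0.7 × 1.5×10⁻⁴ = 0.01995 m
B 410–1400 m: 990 × 0.82×10⁻⁴ × 0.19 = 0.0154242 m
B total: 0.0564942 m
Difference: 0.174528 − 0.0564942 = 0.1180338 m

Δh_A − Δh_B ≈ 120 mm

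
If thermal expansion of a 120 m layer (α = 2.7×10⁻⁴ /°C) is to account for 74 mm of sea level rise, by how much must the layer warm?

2.3 K

ΔT = Δh/(αH) = 0.074 / (2.7×10⁻⁴ × 120) ≈ 2.284 K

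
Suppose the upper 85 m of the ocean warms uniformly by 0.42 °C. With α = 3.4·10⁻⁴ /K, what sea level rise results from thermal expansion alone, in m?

Δh ≈ 0.0121 m

Δh = αΔT·H = 3.4×10⁻⁴ × 0.42 × 85 = 0.012138 m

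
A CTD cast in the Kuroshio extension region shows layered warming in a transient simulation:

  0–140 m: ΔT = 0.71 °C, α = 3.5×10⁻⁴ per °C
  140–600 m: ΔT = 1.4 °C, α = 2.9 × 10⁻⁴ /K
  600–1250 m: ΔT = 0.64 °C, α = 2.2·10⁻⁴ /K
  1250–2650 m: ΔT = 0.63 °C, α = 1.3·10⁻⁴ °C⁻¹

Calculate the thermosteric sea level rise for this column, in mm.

Layer 1: 3.5×10⁻⁴ × 140 × 0.71 = 0.03479 m
Layer 2: 1.4 × 460 × 2.9×10⁻⁴ = 0.18676 m
Layer 3: 650 × 0.64 × 2.2×10⁻⁴ = 0.09152 m
Layer 4: 1.3×10⁻⁴ × 1400 × 0.63 = 0.11466 m
Δh = 0.03479 + 0.18676 + 0.09152 + 0.11466 = 0.42773 m ≈ 428 mm

about 428 mm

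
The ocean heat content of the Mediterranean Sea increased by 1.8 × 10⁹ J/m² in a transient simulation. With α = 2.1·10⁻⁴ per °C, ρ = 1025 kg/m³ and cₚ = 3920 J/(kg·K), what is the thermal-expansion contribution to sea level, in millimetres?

Δh = αQ/(ρcₚ) = 2.1×10⁻⁴ × 1.8×10⁹ / (1025 × 3920) ≈ 0.094077 m

94.1 mm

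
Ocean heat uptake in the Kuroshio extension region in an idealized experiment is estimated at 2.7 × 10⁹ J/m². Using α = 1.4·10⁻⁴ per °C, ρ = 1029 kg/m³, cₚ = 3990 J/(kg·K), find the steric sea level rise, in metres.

Δh = 0.092 m

Δh = αQ/(ρcₚ) = 1.4×10⁻⁴ × 2.7×10⁹ / (1029 × 3990) ≈ 0.092067 m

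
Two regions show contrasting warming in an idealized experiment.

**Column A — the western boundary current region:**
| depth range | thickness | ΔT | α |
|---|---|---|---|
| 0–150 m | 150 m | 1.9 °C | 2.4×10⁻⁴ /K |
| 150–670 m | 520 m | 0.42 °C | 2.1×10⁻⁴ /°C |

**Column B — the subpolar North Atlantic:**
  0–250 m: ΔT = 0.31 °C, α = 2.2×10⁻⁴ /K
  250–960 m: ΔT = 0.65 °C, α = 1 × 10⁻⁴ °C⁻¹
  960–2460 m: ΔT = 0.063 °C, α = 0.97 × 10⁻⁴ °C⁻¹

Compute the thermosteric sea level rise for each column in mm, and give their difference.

A 2.4×10⁻⁴ × 1.9 × 150 = 0.06840 m
A Layer 2: 0.42 × 520 × 2.1×10⁻⁴ = 0.045864 m
A total: 0.114264 m
B 2.2×10⁻⁴ × 250 × 0.31 = 0.01705 m
B 250–960 m: 710 × 1×10⁻⁴ × 0.65 = 0.04615 m
B 960–2460 m: 1500 × 0.063 × 0.97×10⁻⁴ = 0.0091665 m
B total: 0.0723665 m
Difference: 0.114264 − 0.0723665 = 0.0418975 m

A: 114 mm; B: 72.4 mm; difference 41.9 mm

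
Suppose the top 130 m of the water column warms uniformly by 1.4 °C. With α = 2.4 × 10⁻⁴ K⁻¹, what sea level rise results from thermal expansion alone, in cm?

Δh = αΔT·H = 2.4×10⁻⁴ × 1.4 × 130 = 0.04368 m

about 4.37 cm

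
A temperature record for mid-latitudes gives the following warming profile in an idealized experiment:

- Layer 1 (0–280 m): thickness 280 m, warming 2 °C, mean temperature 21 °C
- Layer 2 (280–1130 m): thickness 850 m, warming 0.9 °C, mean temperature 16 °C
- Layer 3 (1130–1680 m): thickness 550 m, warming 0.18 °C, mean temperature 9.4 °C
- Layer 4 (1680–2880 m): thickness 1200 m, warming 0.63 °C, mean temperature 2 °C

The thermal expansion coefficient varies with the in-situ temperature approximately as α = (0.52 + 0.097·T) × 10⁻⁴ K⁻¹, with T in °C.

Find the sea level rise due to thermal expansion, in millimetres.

Layer 1: α = (0.52 + 0.097×21)×10⁻⁴ = 2.557×10⁻⁴ K⁻¹
Layer 2: α = (0.52 + 0.097×16)×10⁻⁴ = 2.072×10⁻⁴ K⁻¹
Layer 3: α = (0.52 + 0.097×9.4)×10⁻⁴ = 1.4318×10⁻⁴ K⁻¹
Layer 4: α = (0.52 + 0.097×2)×10⁻⁴ = 0.714×10⁻⁴ K⁻¹
2 × 2.557×10⁻⁴ × 280 = 0.143192 m
Layer 2: 0.9 × 850 × 2.072×10⁻⁴ = 0.158508 m
1130–1680 m: 550 × 0.18 × 1.4318×10⁻⁴ = 0.01417482 m
0.714×10⁻⁴ × 1200 × 0.63 = 0.0539784 m
Δh = 0.143192 + 0.158508 + 0.01417482 + 0.0539784 = 0.36985322 m

about 370 mm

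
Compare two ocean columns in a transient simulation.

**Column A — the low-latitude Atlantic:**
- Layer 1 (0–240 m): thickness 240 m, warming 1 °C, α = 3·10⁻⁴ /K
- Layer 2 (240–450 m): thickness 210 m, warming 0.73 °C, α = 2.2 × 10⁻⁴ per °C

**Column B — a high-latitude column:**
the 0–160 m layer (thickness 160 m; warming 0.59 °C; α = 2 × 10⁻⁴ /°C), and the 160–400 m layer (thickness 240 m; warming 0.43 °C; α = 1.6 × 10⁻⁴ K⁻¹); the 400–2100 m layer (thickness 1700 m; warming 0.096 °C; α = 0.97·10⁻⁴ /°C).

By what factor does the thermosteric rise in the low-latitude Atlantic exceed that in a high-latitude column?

≈ 2.06×

A 0–240 m: 1 × 240 × 3×10⁻⁴ = 0.07200 m
A 210 × 0.73 × 2.2×10⁻⁴ = 0.033726 m
A total: 0.105726 m
B Layer 1: 2×10⁻⁴ × 160 × 0.59 = 0.01888 m
B 1.6×10⁻⁴ × 240 × 0.43 = 0.016512 m
B Layer 3: 1700 × 0.096 × 0.97×10⁻⁴ = 0.0158304 m
B total: 0.0512224 m
Ratio: 0.105726 / 0.0512224 ≈ 2.064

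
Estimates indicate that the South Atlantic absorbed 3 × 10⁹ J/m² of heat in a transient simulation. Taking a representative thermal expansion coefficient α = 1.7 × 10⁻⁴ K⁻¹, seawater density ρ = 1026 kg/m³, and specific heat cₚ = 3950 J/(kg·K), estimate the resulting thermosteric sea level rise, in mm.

Δh = αQ/(ρcₚ) = 1.7×10⁻⁴ × 3×10⁹ / (1026 × 3950) ≈ 0.12584 m

Δh ≈ 126 mm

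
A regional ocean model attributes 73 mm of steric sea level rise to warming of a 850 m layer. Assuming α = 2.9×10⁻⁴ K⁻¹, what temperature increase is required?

ΔT = Δh/(αH) = 0.073 / (2.9×10⁻⁴ × 850) ≈ 0.2961 °C

0.296 °C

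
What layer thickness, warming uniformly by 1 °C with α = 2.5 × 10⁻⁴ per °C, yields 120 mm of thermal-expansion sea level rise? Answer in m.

480 m

H = Δh/(αΔT) = 0.12 / (2.5×10⁻⁴ × 1) = 480.0 m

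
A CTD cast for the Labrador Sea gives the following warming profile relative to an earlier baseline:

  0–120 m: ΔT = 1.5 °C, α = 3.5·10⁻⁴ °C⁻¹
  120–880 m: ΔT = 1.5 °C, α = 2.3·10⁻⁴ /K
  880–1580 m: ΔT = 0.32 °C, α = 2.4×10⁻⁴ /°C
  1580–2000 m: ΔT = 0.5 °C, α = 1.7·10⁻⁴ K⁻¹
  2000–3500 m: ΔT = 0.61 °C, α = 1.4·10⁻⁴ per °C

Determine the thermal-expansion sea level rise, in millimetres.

Layer 1: 1.5 × 3.5×10⁻⁴ × 120 = 0.06300 m
120–880 m: 760 × 1.5 × 2.3×10⁻⁴ = 0.26220 m
880–1580 m: 0.32 × 700 × 2.4×10⁻⁴ = 0.05376 m
1580–2000 m: 1.7×10⁻⁴ × 0.5 × 420 = 0.03570 m
Layer 5: 1.4×10⁻⁴ × 1500 × 0.61 = 0.12810 m
Δh = 0.06300 + 0.26220 + 0.05376 + 0.03570 + 0.12810 = 0.54276 m ≈ 543 mm

543 mm of thermosteric rise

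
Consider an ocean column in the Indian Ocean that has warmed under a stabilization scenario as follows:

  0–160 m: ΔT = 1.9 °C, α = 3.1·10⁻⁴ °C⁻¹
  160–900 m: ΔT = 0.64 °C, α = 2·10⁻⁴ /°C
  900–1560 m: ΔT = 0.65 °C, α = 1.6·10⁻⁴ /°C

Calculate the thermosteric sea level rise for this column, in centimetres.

0–160 m: 160 × 3.1×10⁻⁴ × 1.9 = 0.09424 m
160–900 m: 2×10⁻⁴ × 0.64 × 740 = 0.09472 m
660 × 0.65 × 1.6×10⁻⁴ = 0.06864 m
Δh = 0.09424 + 0.09472 + 0.06864 = 0.25760 m

Δh = 25.8 cm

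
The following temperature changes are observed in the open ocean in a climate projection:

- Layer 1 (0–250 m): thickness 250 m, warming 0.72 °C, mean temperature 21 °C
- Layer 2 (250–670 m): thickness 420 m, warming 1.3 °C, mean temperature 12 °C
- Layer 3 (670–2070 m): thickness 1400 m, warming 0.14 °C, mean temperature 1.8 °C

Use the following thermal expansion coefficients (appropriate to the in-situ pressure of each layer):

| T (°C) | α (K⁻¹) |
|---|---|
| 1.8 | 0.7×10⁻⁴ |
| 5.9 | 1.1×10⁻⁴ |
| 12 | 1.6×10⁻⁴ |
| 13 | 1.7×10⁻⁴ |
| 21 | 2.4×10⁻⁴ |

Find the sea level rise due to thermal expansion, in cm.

Layer 1 at 21 °C → α = 2.4×10⁻⁴ K⁻¹
Layer 2 at 12 °C → α = 1.6×10⁻⁴ K⁻¹
Layer 3 at 1.8 °C → α = 0.7×10⁻⁴ K⁻¹
0–250 m: 0.72 × 2.4×10⁻⁴ × 250 = 0.04320 m
250–670 m: 1.6×10⁻⁴ × 420 × 1.3 = 0.08736 m
0.14 × 0.7×10⁻⁴ × 1400 = 0.01372 m
Δh = 0.04320 + 0.08736 + 0.01372 = 0.14428 m

14.4 cm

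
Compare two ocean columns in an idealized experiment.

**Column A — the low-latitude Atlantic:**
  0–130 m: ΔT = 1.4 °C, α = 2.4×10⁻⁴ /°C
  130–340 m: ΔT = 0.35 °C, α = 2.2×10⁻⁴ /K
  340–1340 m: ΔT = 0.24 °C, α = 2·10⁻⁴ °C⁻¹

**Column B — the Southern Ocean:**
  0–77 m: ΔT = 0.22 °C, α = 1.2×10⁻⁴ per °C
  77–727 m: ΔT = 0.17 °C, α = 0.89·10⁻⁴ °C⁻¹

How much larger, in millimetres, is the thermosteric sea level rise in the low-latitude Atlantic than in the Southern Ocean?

A 130 × 2.4×10⁻⁴ × 1.4 = 0.04368 m
A Layer 2: 0.35 × 2.2×10⁻⁴ × 210 = 0.01617 m
A 340–1340 m: 2×10⁻⁴ × 0.24 × 1000 = 0.04800 m
A total: 0.10785 m
B 77 × 0.22 × 1.2×10⁻⁴ = 0.0020328 m
B Layer 2: 0.17 × 0.89×10⁻⁴ × 650 = 0.0098345 m
B total: 0.0118673 m
Difference: 0.10785 − 0.0118673 = 0.0959827 m

Δh_A − Δh_B ≈ 96.0 mm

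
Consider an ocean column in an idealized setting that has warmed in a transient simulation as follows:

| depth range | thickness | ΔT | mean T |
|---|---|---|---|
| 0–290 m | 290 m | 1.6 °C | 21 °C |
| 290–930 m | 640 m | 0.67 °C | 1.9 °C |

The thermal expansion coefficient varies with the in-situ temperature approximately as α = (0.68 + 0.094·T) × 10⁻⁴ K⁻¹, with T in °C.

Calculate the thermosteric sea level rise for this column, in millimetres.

Layer 1: α = (0.68 + 0.094×21)×10⁻⁴ = 2.654×10⁻⁴ K⁻¹
Layer 2: α = (0.68 + 0.094×1.9)×10⁻⁴ = 0.8586×10⁻⁴ K⁻¹
0–290 m: 1.6 × 290 × 2.654×10⁻⁴ = 0.1231456 m
Layer 2: 0.67 × 640 × 0.8586×10⁻⁴ = 0.036816768 m
Δh = 0.1231456 + 0.036816768 = 0.159962368 m

160 mm of thermosteric rise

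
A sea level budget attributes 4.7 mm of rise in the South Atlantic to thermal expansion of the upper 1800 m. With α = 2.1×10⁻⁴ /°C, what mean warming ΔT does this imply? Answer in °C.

ΔT = Δh/(αH) = 0.0047 / (2.1×10⁻⁴ × 1800) ≈ 0.01243 °C

ΔT ≈ 0.0124 °C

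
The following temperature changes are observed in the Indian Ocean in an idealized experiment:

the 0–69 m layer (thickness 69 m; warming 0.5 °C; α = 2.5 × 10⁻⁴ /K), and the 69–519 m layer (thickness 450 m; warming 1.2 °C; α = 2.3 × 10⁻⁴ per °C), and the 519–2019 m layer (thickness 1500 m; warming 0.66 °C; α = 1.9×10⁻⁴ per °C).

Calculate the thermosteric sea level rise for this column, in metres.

Δh ≈ 0.32 m

Layer 1: 2.5×10⁻⁴ × 0.5 × 69 = 0.008625 m
450 × 2.3×10⁻⁴ × 1.2 = 0.12420 m
1.9×10⁻⁴ × 1500 × 0.66 = 0.18810 m
Δh = 0.008625 + 0.12420 + 0.18810 = 0.320925 m ≈ 0.32 m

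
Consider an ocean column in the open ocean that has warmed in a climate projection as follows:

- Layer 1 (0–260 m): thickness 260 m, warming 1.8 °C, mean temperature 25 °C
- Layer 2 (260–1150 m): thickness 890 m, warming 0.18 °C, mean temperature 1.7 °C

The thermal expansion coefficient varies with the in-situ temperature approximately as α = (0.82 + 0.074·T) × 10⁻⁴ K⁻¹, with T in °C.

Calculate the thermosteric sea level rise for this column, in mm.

Layer 1: α = (0.82 + 0.074×25)×10⁻⁴ = 2.67×10⁻⁴ K⁻¹
Layer 2: α = (0.82 + 0.074×1.7)×10⁻⁴ = 0.9458×10⁻⁴ K⁻¹
Layer 1: 1.8 × 260 × 2.67×10⁻⁴ = 0.124956 m
Layer 2: 0.9458×10⁻⁴ × 0.18 × 890 = 0.015151716 m
Δh = 0.124956 + 0.015151716 = 0.140107716 m

140 mm of thermosteric rise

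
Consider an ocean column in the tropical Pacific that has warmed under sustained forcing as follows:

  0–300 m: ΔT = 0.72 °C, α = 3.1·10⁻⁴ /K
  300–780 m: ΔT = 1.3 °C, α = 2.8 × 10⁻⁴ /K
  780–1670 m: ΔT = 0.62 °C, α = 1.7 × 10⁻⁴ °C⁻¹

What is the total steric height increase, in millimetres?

Δh ≈ 335 mm

300 × 0.72 × 3.1×10⁻⁴ = 0.06696 m
300–780 m: 480 × 1.3 × 2.8×10⁻⁴ = 0.17472 m
Layer 3: 0.62 × 890 × 1.7×10⁻⁴ = 0.093806 m
Δh = 0.06696 + 0.17472 + 0.093806 = 0.335486 m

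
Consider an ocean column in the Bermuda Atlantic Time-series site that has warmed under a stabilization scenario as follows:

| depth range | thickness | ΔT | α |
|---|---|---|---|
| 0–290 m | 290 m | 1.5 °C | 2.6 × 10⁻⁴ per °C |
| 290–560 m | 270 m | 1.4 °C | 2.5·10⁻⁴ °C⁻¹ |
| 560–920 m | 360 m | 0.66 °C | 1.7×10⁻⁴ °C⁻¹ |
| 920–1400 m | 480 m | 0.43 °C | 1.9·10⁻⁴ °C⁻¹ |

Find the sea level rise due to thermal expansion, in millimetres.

Layer 1: 290 × 2.6×10⁻⁴ × 1.5 = 0.11310 m
290–560 m: 270 × 2.5×10⁻⁴ × 1.4 = 0.09450 m
Layer 3: 0.66 × 1.7×10⁻⁴ × 360 = 0.040392 m
Layer 4: 0.43 × 1.9×10⁻⁴ × 480 = 0.039216 m
Δh = 0.11310 + 0.09450 + 0.040392 + 0.039216 = 0.287208 m

290 mm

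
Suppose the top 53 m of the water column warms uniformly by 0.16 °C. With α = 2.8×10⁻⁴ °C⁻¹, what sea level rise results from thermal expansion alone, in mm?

Δh ≈ 2.4 mm

Δh = αΔT·H = 2.8×10⁻⁴ × 0.16 × 53 = 0.0023744 m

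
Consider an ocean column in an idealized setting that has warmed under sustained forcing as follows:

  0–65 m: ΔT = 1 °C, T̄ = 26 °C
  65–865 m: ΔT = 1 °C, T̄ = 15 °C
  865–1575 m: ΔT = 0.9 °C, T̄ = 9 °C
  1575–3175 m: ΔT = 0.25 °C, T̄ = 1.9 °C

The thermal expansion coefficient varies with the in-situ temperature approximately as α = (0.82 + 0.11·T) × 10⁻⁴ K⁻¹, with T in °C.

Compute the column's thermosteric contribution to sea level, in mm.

378 mm

Layer 1: α = (0.82 + 0.11×26)×10⁻⁴ = 3.68×10⁻⁴ K⁻¹
Layer 2: α = (0.82 + 0.11×15)×10⁻⁴ = 2.47×10⁻⁴ K⁻¹
Layer 3: α = (0.82 + 0.11×9)×10⁻⁴ = 1.81×10⁻⁴ K⁻¹
Layer 4: α = (0.82 + 0.11×1.9)×10⁻⁴ = 1.029×10⁻⁴ K⁻¹
Layer 1: 3.68×10⁻⁴ × 1 × 65 = 0.02392 m
1 × 2.47×10⁻⁴ × 800 = 0.19760 m
1.81×10⁻⁴ × 710 × 0.9 = 0.115659 m
1575–3175 m: 1.029×10⁻⁴ × 0.25 × 1600 = 0.04116 m
Δh = 0.02392 + 0.19760 + 0.115659 + 0.04116 = 0.378339 m ≈ 378 mm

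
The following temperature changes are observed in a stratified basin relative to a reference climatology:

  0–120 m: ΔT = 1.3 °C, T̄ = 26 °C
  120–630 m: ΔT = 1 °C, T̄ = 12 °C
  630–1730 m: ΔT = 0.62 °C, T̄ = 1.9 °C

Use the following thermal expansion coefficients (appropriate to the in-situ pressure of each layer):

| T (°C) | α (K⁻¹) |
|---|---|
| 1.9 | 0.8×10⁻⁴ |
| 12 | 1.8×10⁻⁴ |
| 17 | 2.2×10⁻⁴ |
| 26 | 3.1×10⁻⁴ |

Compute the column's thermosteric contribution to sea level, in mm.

about 190 mm

Layer 1 at 26 °C → α = 3.1×10⁻⁴ K⁻¹
Layer 2 at 12 °C → α = 1.8×10⁻⁴ K⁻¹
Layer 3 at 1.9 °C → α = 0.8×10⁻⁴ K⁻¹
1.3 × 120 × 3.1×10⁻⁴ = 0.04836 m
1.8×10⁻⁴ × 1 × 510 = 0.09180 m
630–1730 m: 0.62 × 1100 × 0.8×10⁻⁴ = 0.05456 m
Δh = 0.04836 + 0.09180 + 0.05456 = 0.19472 m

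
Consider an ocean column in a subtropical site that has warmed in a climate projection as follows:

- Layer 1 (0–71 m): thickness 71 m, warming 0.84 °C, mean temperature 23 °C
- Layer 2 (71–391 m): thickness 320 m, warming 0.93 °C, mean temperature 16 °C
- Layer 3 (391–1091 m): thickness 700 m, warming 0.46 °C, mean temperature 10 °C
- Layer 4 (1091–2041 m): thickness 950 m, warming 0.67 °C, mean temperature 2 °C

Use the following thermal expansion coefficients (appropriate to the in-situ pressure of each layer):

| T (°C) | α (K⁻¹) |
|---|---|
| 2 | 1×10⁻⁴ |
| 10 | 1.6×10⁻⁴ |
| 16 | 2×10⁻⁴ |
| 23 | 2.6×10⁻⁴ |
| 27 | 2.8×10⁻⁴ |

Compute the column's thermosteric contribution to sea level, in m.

Layer 1 at 23 °C → α = 2.6×10⁻⁴ K⁻¹
Layer 2 at 16 °C → α = 2×10⁻⁴ K⁻¹
Layer 3 at 10 °C → α = 1.6×10⁻⁴ K⁻¹
Layer 4 at 2 °C → α = 1×10⁻⁴ K⁻¹
2.6×10⁻⁴ × 0.84 × 71 = 0.0155064 m
Layer 2: 2×10⁻⁴ × 320 × 0.93 = 0.05952 m
Layer 3: 1.6×10⁻⁴ × 700 × 0.46 = 0.05152 m
1091–2041 m: 0.67 × 950 × 1×10⁻⁴ = 0.06365 m
Δh = 0.0155064 + 0.05952 + 0.05152 + 0.06365 = 0.1901964 m

about 0.190 m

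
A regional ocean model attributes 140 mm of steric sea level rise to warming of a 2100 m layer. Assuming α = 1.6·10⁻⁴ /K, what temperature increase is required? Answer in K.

about 0.42 K

ΔT = Δh/(αH) = 0.14 / (1.6×10⁻⁴ × 2100) ≈ 0.4167 K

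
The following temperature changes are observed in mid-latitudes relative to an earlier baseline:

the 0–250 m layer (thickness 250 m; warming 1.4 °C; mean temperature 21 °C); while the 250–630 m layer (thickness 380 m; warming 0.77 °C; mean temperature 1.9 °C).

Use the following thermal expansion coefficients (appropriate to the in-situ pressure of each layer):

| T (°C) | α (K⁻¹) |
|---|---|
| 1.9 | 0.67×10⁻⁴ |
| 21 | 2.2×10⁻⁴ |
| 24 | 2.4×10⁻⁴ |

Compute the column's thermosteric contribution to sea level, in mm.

97 mm

Layer 1 at 21 °C → α = 2.2×10⁻⁴ K⁻¹
Layer 2 at 1.9 °C → α = 0.67×10⁻⁴ K⁻¹
1.4 × 250 × 2.2×10⁻⁴ = 0.07700 m
0.67×10⁻⁴ × 380 × 0.77 = 0.0196042 m
Δh = 0.07700 + 0.0196042 = 0.0966042 m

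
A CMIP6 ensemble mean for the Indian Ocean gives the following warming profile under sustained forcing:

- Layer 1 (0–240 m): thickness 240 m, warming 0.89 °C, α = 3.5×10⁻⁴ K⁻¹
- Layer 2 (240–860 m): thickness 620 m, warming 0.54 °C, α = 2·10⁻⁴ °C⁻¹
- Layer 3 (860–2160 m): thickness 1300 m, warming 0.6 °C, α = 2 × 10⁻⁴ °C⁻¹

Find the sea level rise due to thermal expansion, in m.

240 × 0.89 × 3.5×10⁻⁴ = 0.07476 m
Layer 2: 2×10⁻⁴ × 620 × 0.54 = 0.06696 m
860–2160 m: 1300 × 0.6 × 2×10⁻⁴ = 0.15600 m
Δh = 0.07476 + 0.06696 + 0.15600 = 0.29772 m

0.298 m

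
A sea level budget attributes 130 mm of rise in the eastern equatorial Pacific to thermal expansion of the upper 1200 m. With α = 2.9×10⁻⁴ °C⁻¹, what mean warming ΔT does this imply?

ΔT = Δh/(αH) = 0.13 / (2.9×10⁻⁴ × 1200) ≈ 0.3736 K

ΔT ≈ 0.37 K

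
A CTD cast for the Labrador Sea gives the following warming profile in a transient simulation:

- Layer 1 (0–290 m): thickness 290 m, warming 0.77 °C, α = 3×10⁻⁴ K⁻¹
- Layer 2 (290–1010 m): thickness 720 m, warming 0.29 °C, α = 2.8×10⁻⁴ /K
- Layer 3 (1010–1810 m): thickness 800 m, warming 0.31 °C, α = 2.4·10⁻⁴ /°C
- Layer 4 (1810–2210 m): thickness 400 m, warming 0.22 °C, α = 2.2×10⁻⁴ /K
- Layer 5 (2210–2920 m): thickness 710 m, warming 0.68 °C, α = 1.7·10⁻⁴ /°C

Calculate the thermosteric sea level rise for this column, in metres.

Layer 1: 0.77 × 290 × 3×10⁻⁴ = 0.06699 m
290–1010 m: 2.8×10⁻⁴ × 720 × 0.29 = 0.058464 m
Layer 3: 2.4×10⁻⁴ × 0.31 × 800 = 0.05952 m
Layer 4: 2.2×10⁻⁴ × 0.22 × 400 = 0.01936 m
2210–2920 m: 0.68 × 710 × 1.7×10⁻⁴ = 0.082076 m
Δh = 0.06699 + 0.058464 + 0.05952 + 0.01936 + 0.082076 = 0.28641 m

Δh = 0.29 m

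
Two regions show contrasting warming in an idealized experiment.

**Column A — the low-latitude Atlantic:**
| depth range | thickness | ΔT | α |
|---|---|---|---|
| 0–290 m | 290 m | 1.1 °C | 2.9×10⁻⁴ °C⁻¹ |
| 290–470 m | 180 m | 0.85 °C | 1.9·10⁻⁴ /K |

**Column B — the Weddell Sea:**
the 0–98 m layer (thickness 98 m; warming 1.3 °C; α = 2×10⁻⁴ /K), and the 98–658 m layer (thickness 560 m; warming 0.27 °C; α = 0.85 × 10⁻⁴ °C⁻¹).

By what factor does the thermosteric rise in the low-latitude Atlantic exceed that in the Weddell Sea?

≈ 3.2×

A 1.1 × 2.9×10⁻⁴ × 290 = 0.09251 m
A 290–470 m: 0.85 × 180 × 1.9×10⁻⁴ = 0.02907 m
A total: 0.12158 m
B 0–98 m: 98 × 2×10⁻⁴ × 1.3 = 0.02548 m
B Layer 2: 0.27 × 0.85×10⁻⁴ × 560 = 0.012852 m
B total: 0.038332 m
Ratio: 0.12158 / 0.038332 ≈ 3.172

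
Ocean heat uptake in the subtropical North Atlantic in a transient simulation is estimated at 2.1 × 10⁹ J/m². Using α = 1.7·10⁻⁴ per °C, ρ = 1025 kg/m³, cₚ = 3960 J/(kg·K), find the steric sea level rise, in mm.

Δh = αQ/(ρcₚ) = 1.7×10⁻⁴ × 2.1×10⁹ / (1025 × 3960) ≈ 0.087953 m

about 88.0 mm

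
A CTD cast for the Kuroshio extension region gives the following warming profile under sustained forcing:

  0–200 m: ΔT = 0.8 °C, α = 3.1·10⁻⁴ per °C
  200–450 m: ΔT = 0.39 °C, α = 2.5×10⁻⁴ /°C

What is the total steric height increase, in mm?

0–200 m: 3.1×10⁻⁴ × 0.8 × 200 = 0.04960 m
2.5×10⁻⁴ × 0.39 × 250 = 0.024375 m
Δh = 0.04960 + 0.024375 = 0.073975 m

74 mm of thermosteric rise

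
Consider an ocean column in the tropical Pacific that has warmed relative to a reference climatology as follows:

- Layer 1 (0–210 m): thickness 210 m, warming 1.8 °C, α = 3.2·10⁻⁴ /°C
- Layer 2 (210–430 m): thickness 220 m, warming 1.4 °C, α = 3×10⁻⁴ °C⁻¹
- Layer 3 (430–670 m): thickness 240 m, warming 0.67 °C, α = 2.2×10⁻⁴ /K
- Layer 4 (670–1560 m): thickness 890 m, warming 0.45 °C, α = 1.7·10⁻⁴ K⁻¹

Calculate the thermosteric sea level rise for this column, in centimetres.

0–210 m: 3.2×10⁻⁴ × 210 × 1.8 = 0.12096 m
Layer 2: 3×10⁻⁴ × 220 × 1.4 = 0.09240 m
Layer 3: 2.2×10⁻⁴ × 240 × 0.67 = 0.035376 m
Layer 4: 890 × 1.7×10⁻⁴ × 0.45 = 0.068085 m
Δh = 0.12096 + 0.09240 + 0.035376 + 0.068085 = 0.316821 m

Δh = 31.7 cm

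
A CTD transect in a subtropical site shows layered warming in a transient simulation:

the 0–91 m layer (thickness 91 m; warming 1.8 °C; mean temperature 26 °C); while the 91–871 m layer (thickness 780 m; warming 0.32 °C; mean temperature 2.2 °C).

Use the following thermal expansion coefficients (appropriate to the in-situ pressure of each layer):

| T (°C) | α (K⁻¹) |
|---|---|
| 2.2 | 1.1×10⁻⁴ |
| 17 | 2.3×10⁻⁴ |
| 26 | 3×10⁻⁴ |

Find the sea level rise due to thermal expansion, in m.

Δh ≈ 0.077 m

Layer 1 at 26 °C → α = 3×10⁻⁴ K⁻¹
Layer 2 at 2.2 °C → α = 1.1×10⁻⁴ K⁻¹
0–91 m: 91 × 1.8 × 3×10⁻⁴ = 0.04914 m
91–871 m: 0.32 × 780 × 1.1×10⁻⁴ = 0.027456 m
Δh = 0.04914 + 0.027456 = 0.076596 m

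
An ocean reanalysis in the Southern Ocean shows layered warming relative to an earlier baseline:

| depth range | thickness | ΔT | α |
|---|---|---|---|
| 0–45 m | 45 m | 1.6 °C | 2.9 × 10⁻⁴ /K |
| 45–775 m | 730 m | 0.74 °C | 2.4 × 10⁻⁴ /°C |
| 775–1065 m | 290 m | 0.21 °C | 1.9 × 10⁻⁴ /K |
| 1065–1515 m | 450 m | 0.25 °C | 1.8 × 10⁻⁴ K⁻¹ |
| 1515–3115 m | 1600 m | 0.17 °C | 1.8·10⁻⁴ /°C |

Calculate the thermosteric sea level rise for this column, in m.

Δh ≈ 0.231 m

Layer 1: 1.6 × 45 × 2.9×10⁻⁴ = 0.02088 m
Layer 2: 730 × 2.4×10⁻⁴ × 0.74 = 0.129648 m
775–1065 m: 1.9×10⁻⁴ × 290 × 0.21 = 0.011571 m
1065–1515 m: 1.8×10⁻⁴ × 0.25 × 450 = 0.02025 m
1.8×10⁻⁴ × 0.17 × 1600 = 0.04896 m
Δh = 0.02088 + 0.129648 + 0.011571 + 0.02025 + 0.04896 = 0.231309 m ≈ 0.231 m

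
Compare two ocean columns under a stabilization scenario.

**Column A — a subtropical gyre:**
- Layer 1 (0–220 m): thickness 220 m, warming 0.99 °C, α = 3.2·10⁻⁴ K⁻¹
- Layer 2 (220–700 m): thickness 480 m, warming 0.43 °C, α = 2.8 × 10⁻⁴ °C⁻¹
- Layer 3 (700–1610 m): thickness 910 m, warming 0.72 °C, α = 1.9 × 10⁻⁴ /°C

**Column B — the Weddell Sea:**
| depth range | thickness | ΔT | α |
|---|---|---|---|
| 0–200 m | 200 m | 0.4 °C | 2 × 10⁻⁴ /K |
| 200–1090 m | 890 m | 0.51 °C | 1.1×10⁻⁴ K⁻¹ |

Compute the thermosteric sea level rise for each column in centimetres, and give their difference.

A Layer 1: 0.99 × 220 × 3.2×10⁻⁴ = 0.069696 m
A 2.8×10⁻⁴ × 480 × 0.43 = 0.057792 m
A Layer 3: 910 × 0.72 × 1.9×10⁻⁴ = 0.124488 m
A total: 0.251976 m
B Layer 1: 200 × 0.4 × 2×10⁻⁴ = 0.01600 m
B Layer 2: 890 × 0.51 × 1.1×10⁻⁴ = 0.049929 m
B total: 0.065929 m
Difference: 0.251976 − 0.065929 = 0.186047 m

A: 25 cm; B: 6.6 cm; difference 19 cm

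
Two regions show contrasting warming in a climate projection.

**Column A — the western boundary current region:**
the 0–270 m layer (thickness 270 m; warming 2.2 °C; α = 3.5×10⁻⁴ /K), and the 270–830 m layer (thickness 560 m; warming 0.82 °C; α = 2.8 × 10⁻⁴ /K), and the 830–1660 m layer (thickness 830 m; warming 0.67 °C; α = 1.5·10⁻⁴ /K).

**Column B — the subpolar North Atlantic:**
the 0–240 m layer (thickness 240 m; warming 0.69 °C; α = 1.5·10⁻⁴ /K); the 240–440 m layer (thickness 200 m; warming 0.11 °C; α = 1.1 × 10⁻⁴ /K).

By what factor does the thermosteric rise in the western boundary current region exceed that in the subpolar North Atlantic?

15

A 3.5×10⁻⁴ × 270 × 2.2 = 0.20790 m
A Layer 2: 560 × 2.8×10⁻⁴ × 0.82 = 0.128576 m
A Layer 3: 830 × 0.67 × 1.5×10⁻⁴ = 0.083415 m
A total: 0.419891 m
B Layer 1: 1.5×10⁻⁴ × 240 × 0.69 = 0.02484 m
B Layer 2: 200 × 0.11 × 1.1×10⁻⁴ = 0.00242 m
B total: 0.02726 m
Ratio: 0.419891 / 0.02726 ≈ 15.40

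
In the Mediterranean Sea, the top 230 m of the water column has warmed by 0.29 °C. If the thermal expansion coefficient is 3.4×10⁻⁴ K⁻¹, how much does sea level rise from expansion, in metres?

Δh = αΔT·H = 3.4×10⁻⁴ × 0.29 × 230 = 0.022678 m

Δh = 0.023 m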